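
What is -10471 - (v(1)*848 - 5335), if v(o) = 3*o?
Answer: -7680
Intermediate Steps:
-10471 - (v(1)*848 - 5335) = -10471 - ((3*1)*848 - 5335) = -10471 - (3*848 - 5335) = -10471 - (2544 - 5335) = -10471 - 1*(-2791) = -10471 + 2791 = -7680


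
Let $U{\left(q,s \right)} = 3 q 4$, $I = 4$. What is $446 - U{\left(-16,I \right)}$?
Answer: $638$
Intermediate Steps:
$U{\left(q,s \right)} = 12 q$
$446 - U{\left(-16,I \right)} = 446 - 12 \left(-16\right) = 446 - -192 = 446 + 192 = 638$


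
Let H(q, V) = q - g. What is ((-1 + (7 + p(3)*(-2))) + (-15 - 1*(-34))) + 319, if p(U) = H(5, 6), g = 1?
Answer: 336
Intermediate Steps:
H(q, V) = -1 + q (H(q, V) = q - 1*1 = q - 1 = -1 + q)
p(U) = 4 (p(U) = -1 + 5 = 4)
((-1 + (7 + p(3)*(-2))) + (-15 - 1*(-34))) + 319 = ((-1 + (7 + 4*(-2))) + (-15 - 1*(-34))) + 319 = ((-1 + (7 - 8)) + (-15 + 34)) + 319 = ((-1 - 1) + 19) + 319 = (-2 + 19) + 319 = 17 + 319 = 336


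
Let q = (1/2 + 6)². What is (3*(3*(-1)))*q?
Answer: -1521/4 ≈ -380.25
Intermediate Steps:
q = 169/4 (q = (1*(½) + 6)² = (½ + 6)² = (13/2)² = 169/4 ≈ 42.250)
(3*(3*(-1)))*q = (3*(3*(-1)))*(169/4) = (3*(-3))*(169/4) = -9*169/4 = -1521/4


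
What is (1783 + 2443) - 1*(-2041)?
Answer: 6267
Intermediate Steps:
(1783 + 2443) - 1*(-2041) = 4226 + 2041 = 6267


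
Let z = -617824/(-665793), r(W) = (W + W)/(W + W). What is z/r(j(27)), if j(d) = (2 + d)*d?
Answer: 617824/665793 ≈ 0.92795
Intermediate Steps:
j(d) = d*(2 + d)
r(W) = 1 (r(W) = (2*W)/((2*W)) = (2*W)*(1/(2*W)) = 1)
z = 617824/665793 (z = -617824*(-1/665793) = 617824/665793 ≈ 0.92795)
z/r(j(27)) = (617824/665793)/1 = (617824/665793)*1 = 617824/665793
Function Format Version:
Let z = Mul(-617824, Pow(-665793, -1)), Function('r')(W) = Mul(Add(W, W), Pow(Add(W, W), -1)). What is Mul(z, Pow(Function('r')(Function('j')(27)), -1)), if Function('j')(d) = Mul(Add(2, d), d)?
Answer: Rational(617824, 665793) ≈ 0.92795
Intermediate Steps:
Function('j')(d) = Mul(d, Add(2, d))
Function('r')(W) = 1 (Function('r')(W) = Mul(Mul(2, W), Pow(Mul(2, W), -1)) = Mul(Mul(2, W), Mul(Rational(1, 2), Pow(W, -1))) = 1)
z = Rational(617824, 665793) (z = Mul(-617824, Rational(-1, 665793)) = Rational(617824, 665793) ≈ 0.92795)
Mul(z, Pow(Function('r')(Function('j')(27)), -1)) = Mul(Rational(617824, 665793), Pow(1, -1)) = Mul(Rational(617824, 665793), 1) = Rational(617824, 665793)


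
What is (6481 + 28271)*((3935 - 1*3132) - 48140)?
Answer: -1645055424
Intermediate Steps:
(6481 + 28271)*((3935 - 1*3132) - 48140) = 34752*((3935 - 3132) - 48140) = 34752*(803 - 48140) = 34752*(-47337) = -1645055424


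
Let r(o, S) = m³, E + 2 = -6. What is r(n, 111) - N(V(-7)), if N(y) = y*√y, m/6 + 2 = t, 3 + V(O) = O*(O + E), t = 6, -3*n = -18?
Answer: 13824 - 102*√102 ≈ 12794.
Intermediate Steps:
E = -8 (E = -2 - 6 = -8)
n = 6 (n = -⅓*(-18) = 6)
V(O) = -3 + O*(-8 + O) (V(O) = -3 + O*(O - 8) = -3 + O*(-8 + O))
m = 24 (m = -12 + 6*6 = -12 + 36 = 24)
r(o, S) = 13824 (r(o, S) = 24³ = 13824)
N(y) = y^(3/2)
r(n, 111) - N(V(-7)) = 13824 - (-3 + (-7)² - 8*(-7))^(3/2) = 13824 - (-3 + 49 + 56)^(3/2) = 13824 - 102^(3/2) = 13824 - 102*√102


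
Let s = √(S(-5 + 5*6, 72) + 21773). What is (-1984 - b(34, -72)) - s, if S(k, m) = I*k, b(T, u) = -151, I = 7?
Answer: -1833 - 2*√5487 ≈ -1981.1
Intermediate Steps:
S(k, m) = 7*k
s = 2*√5487 (s = √(7*(-5 + 5*6) + 21773) = √(7*(-5 + 30) + 21773) = √(7*25 + 21773) = √(175 + 21773) = √21948 = 2*√5487 ≈ 148.15)
(-1984 - b(34, -72)) - s = (-1984 - 1*(-151)) - 2*√5487 = (-1984 + 151) - 2*√5487 = -1833 - 2*√5487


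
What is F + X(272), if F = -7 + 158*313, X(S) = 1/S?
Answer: 13449585/272 ≈ 49447.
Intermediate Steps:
F = 49447 (F = -7 + 49454 = 49447)
F + X(272) = 49447 + 1/272 = 13449585/272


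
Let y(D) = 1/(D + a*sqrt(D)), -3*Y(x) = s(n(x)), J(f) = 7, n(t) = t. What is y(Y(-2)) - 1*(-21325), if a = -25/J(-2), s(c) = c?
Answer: 37894378/1777 - 525*sqrt(6)/3554 ≈ 21325.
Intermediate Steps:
a = -25/7 ≈ -3.5714
Y(x) = -x/3
y(D) = 1/(D - 25*sqrt(D)/7)
y(Y(-2)) - 1*(-21325) = 7/(-25*sqrt(6)/3 + 7*(-1/3*(-2))) - 1*(-21325) = 7/(-25*sqrt(6)/3 + 7*(2/3)) + 21325 = 7/(-25*sqrt(6)/3 + 14/3) + 21325 = 7/(14/3 - 25*sqrt(6)/3) + 21325 = 21325 + 7/(14/3 - 25*sqrt(6)/3)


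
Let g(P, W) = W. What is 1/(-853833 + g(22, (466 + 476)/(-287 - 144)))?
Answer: -431/368002965 ≈ -1.1712e-6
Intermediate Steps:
1/(-853833 + g(22, (466 + 476)/(-287 - 144))) = 1/(-853833 + (466 + 476)/(-287 - 144)) = 1/(-853833 + 942/(-431)) = 1/(-853833 + 942*(-1/431)) = 1/(-853833 - 942/431) = 1/(-368002965/431) = -431/368002965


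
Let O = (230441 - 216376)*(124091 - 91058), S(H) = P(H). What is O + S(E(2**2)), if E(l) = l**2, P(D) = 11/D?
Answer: 7433746331/16 ≈ 4.6461e+8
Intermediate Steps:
S(H) = 11/H
O = 464609145 (O = 14065*33033 = 464609145)
O + S(E(2**2)) = 464609145 + 11/((2**2)**2) = 464609145 + 11/(4**2) = 464609145 + 11/16 = 7433746331/16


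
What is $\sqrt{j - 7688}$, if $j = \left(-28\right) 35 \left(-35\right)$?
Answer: $2 \sqrt{6653} \approx 163.13$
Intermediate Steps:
$j = 34300$ ($j = \left(-980\right) \left(-35\right) = 34300$)
$\sqrt{j - 7688} = \sqrt{34300 - 7688} = \sqrt{26612} = 2 \sqrt{6653}$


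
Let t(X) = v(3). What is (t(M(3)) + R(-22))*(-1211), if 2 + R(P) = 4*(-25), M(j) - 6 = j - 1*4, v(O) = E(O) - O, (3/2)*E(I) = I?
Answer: 124733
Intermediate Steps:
E(I) = 2*I/3
v(O) = -O/3 (v(O) = 2*O/3 - O = -O/3)
M(j) = 2 + j (M(j) = 6 + (j - 1*4) = 6 + (j - 4) = 6 + (-4 + j) = 2 + j)
t(X) = -1 (t(X) = -⅓*3 = -1)
R(P) = -102 (R(P) = -2 + 4*(-25) = -2 - 100 = -102)
(t(M(3)) + R(-22))*(-1211) = (-1 - 102)*(-1211) = -103*(-1211) = 124733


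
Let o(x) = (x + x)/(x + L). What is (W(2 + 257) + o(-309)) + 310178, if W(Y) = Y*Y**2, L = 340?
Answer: 548208249/31 ≈ 1.7684e+7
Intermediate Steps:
o(x) = 2*x/(340 + x) (o(x) = (x + x)/(x + 340) = (2*x)/(340 + x) = 2*x/(340 + x))
W(Y) = Y**3
(W(2 + 257) + o(-309)) + 310178 = ((2 + 257)**3 + 2*(-309)/(340 - 309)) + 310178 = (259**3 + 2*(-309)/31) + 310178 = (17373979 + 2*(-309)*(1/31)) + 310178 = (17373979 - 618/31) + 310178 = 538592731/31 + 310178 = 548208249/31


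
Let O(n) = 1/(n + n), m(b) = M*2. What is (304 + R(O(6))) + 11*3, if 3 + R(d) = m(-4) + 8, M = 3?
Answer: 348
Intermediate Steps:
m(b) = 6 (m(b) = 3*2 = 6)
O(n) = 1/(2*n)
R(d) = 11 (R(d) = -3 + (6 + 8) = -3 + 14 = 11)
(304 + R(O(6))) + 11*3 = (304 + 11) + 11*3 = 315 + 33 = 348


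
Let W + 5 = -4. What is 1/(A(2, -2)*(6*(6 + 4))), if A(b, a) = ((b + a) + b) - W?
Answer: 1/660 ≈ 0.0015152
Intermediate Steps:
W = -9 (W = -5 - 4 = -9)
A(b, a) = 9 + a + 2*b (A(b, a) = ((b + a) + b) - 1*(-9) = ((a + b) + b) + 9 = (a + 2*b) + 9 = 9 + a + 2*b)
1/(A(2, -2)*(6*(6 + 4))) = 1/((9 - 2 + 2*2)*(6*(6 + 4))) = 1/((9 - 2 + 4)*(6*10)) = 1/(11*60) = 1/660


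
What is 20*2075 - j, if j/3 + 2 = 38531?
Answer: -74087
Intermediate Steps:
j = 115587 (j = -6 + 3*38531 = -6 + 115593 = 115587)
20*2075 - j = 20*2075 - 1*115587 = 41500 - 115587 = -74087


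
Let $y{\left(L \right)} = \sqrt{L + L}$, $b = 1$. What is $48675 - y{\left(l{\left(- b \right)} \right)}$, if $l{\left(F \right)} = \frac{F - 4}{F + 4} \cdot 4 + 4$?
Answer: $48675 - \frac{4 i \sqrt{3}}{3} \approx 48675.0 - 2.3094 i$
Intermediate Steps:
$l{\left(F \right)} = 4 + \frac{4 \left(-4 + F\right)}{4 + F}$ ($l{\left(F \right)} = \frac{-4 + F}{4 + F} 4 + 4 = \frac{4 \left(-4 + F\right)}{4 + F} + 4 = 4 + \frac{4 \left(-4 + F\right)}{4 + F}$)
$y{\left(L \right)} = \sqrt{2} \sqrt{L}$ ($y{\left(L \right)} = \sqrt{2 L} = \sqrt{2} \sqrt{L}$)
$48675 - y{\left(l{\left(- b \right)} \right)} = 48675 - \sqrt{2} \sqrt{\frac{8 \left(\left(-1\right) 1\right)}{4 - 1}} = 48675 - \sqrt{2} \sqrt{8 \left(-1\right) \frac{1}{4 - 1}} = 48675 - \sqrt{2} \sqrt{8 \left(-1\right) \frac{1}{3}} = 48675 - \sqrt{2} \sqrt{- \frac{8}{3}} = 48675 - \sqrt{2} \frac{2 i \sqrt{6}}{3} = 48675 - \frac{4 i \sqrt{3}}{3}$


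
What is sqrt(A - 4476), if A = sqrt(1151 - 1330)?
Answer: sqrt(-4476 + I*sqrt(179)) ≈ 0.1 + 66.903*I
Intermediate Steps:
A = I*sqrt(179) (A = sqrt(-179) = I*sqrt(179) ≈ 13.379*I)
sqrt(A - 4476) = sqrt(I*sqrt(179) - 4476) = sqrt(-4476 + I*sqrt(179))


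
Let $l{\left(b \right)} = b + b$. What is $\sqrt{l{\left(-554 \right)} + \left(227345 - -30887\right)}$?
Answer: $2 \sqrt{64281} \approx 507.07$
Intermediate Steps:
$l{\left(b \right)} = 2 b$
$\sqrt{l{\left(-554 \right)} + \left(227345 - -30887\right)} = \sqrt{2 \left(-554\right) + \left(227345 - -30887\right)} = \sqrt{-1108 + \left(227345 + 30887\right)} = \sqrt{-1108 + 258232} = \sqrt{257124} = 2 \sqrt{64281}$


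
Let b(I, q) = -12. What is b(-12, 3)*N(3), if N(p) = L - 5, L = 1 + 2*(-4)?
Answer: 144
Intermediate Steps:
L = -7 (L = 1 - 8 = -7)
N(p) = -12 (N(p) = -7 - 5 = -12)
b(-12, 3)*N(3) = -12*(-12) = 144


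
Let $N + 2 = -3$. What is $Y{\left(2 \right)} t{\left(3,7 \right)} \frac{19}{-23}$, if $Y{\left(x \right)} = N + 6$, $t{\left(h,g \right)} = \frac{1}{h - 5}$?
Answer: $\frac{19}{46} \approx 0.41304$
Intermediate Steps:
$N = -5$ ($N = -2 - 3 = -5$)
$t{\left(h,g \right)} = \frac{1}{-5 + h}$
$Y{\left(x \right)} = 1$ ($Y{\left(x \right)} = -5 + 6 = 1$)
$Y{\left(2 \right)} t{\left(3,7 \right)} \frac{19}{-23} = 1 \frac{1}{-5 + 3} \frac{19}{-23} = 1 \frac{1}{-2} \cdot 19 \left(- \frac{1}{23}\right) = 1 \left(- \frac{1}{2}\right) \left(- \frac{19}{23}\right) = \left(- \frac{1}{2}\right) \left(- \frac{19}{23}\right) = \frac{19}{46}$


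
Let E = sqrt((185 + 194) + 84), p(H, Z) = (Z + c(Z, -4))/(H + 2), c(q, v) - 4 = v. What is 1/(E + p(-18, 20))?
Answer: 20/7383 + 16*sqrt(463)/7383 ≈ 0.049340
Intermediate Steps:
c(q, v) = 4 + v
p(H, Z) = Z/(2 + H) (p(H, Z) = (Z + (4 - 4))/(H + 2) = (Z + 0)/(2 + H) = Z/(2 + H))
E = sqrt(463) (E = sqrt(379 + 84) = sqrt(463) ≈ 21.517)
1/(E + p(-18, 20)) = 1/(sqrt(463) + 20/(2 - 18)) = 1/(sqrt(463) + 20/(-16)) = 1/(sqrt(463) + 20*(-1/16)) = 1/(sqrt(463) - 5/4) = 1/(-5/4 + sqrt(463))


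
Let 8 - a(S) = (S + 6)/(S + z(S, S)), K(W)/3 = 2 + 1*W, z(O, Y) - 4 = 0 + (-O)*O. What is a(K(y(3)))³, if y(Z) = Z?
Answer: 4649101309/8741816 ≈ 531.82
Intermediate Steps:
z(O, Y) = 4 - O² (z(O, Y) = 4 + (0 + (-O)*O) = 4 + (0 - O²) = 4 - O²)
K(W) = 6 + 3*W (K(W) = 3*(2 + 1*W) = 3*(2 + W) = 6 + 3*W)
a(S) = 8 - (6 + S)/(4 + S - S²) (a(S) = 8 - (S + 6)/(S + (4 - S²)) = 8 - (6 + S)/(4 + S - S²))
a(K(y(3)))³ = ((26 - 8*(6 + 3*3)² + 7*(6 + 3*3))/(4 + (6 + 3*3) - (6 + 3*3)²))³ = ((26 - 8*(6 + 9)² + 7*(6 + 9))/(4 + (6 + 9) - (6 + 9)²))³ = ((26 - 8*15² + 7*15)/(4 + 15 - 1*15²))³ = ((26 - 8*225 + 105)/(4 + 15 - 1*225))³ = ((26 - 1800 + 105)/(4 + 15 - 225))³ = (-1669/(-206))³ = (-1/206*(-1669))³ = (1669/206)³ = 4649101309/8741816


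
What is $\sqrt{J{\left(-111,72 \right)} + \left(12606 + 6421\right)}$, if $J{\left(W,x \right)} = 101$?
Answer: $2 \sqrt{4782} \approx 138.3$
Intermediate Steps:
$\sqrt{J{\left(-111,72 \right)} + \left(12606 + 6421\right)} = \sqrt{101 + \left(12606 + 6421\right)} = \sqrt{101 + 19027} = \sqrt{19128} = 2 \sqrt{4782}$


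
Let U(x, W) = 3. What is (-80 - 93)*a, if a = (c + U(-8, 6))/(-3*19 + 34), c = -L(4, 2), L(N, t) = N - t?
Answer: 173/23 ≈ 7.5217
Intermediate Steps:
c = -2 (c = -(4 - 1*2) = -(4 - 2) = -1*2 = -2)
a = -1/23 (a = (-2 + 3)/(-3*19 + 34) = 1/(-57 + 34) = 1/(-23) = 1*(-1/23) = -1/23 ≈ -0.043478)
(-80 - 93)*a = (-80 - 93)*(-1/23) = -173*(-1/23) = 173/23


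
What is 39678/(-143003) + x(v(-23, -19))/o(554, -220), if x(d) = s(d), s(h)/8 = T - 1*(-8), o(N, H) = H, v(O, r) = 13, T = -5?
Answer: -3040308/7865165 ≈ -0.38655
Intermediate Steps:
s(h) = 24 (s(h) = 8*(-5 - 1*(-8)) = 8*(-5 + 8) = 8*3 = 24)
x(d) = 24
39678/(-143003) + x(v(-23, -19))/o(554, -220) = 39678/(-143003) + 24/(-220) = 39678*(-1/143003) + 24*(-1/220) = -39678/143003 - 6/55 = -3040308/7865165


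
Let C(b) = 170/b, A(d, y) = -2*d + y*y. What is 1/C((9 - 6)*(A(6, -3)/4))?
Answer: -9/680 ≈ -0.013235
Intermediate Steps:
A(d, y) = y² - 2*d (A(d, y) = -2*d + y² = y² - 2*d)
1/C((9 - 6)*(A(6, -3)/4)) = 1/(170/(((9 - 6)*(((-3)² - 2*6)/4)))) = 1/(170/((3*((9 - 12)*(¼))))) = 1/(170/((3*(-3*¼)))) = 1/(170/((3*(-¾)))) = 1/(170/(-9/4)) = 1/(170*(-4/9)) = 1/(-680/9) = -9/680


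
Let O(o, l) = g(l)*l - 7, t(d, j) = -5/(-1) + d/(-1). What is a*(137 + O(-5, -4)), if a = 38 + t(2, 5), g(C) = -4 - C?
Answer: 5330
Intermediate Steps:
t(d, j) = 5 - d (t(d, j) = -5*(-1) + d*(-1) = 5 - d)
a = 41 (a = 38 + (5 - 1*2) = 38 + (5 - 2) = 38 + 3 = 41)
O(o, l) = -7 + l*(-4 - l) (O(o, l) = (-4 - l)*l - 7 = l*(-4 - l) - 7 = -7 + l*(-4 - l))
a*(137 + O(-5, -4)) = 41*(137 + (-7 - 1*(-4)*(4 - 4))) = 41*(137 + (-7 - 1*(-4)*0)) = 41*(137 + (-7 + 0)) = 41*(137 - 7) = 41*130 = 5330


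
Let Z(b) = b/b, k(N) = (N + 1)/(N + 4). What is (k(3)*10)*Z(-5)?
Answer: 40/7 ≈ 5.7143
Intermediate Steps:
k(N) = (1 + N)/(4 + N)
Z(b) = 1
(k(3)*10)*Z(-5) = (((1 + 3)/(4 + 3))*10)*1 = ((4/7)*10)*1 = (40/7)*1 = 40/7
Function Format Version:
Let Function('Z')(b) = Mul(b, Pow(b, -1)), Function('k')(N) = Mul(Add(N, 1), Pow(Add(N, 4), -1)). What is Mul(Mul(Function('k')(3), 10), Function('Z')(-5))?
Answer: Rational(40, 7) ≈ 5.7143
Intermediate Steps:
Function('k')(N) = Mul(Pow(Add(4, N), -1), Add(1, N)) (Function('k')(N) = Mul(Add(1, N), Pow(Add(4, N), -1)) = Mul(Pow(Add(4, N), -1), Add(1, N)))
Function('Z')(b) = 1
Mul(Mul(Function('k')(3), 10), Function('Z')(-5)) = Mul(Mul(Mul(Pow(Add(4, 3), -1), Add(1, 3)), 10), 1) = Mul(Mul(Mul(Pow(7, -1), 4), 10), 1) = Mul(Mul(Mul(Rational(1, 7), 4), 10), 1) = Mul(Mul(Rational(4, 7), 10), 1) = Mul(Rational(40, 7), 1) = Rational(40, 7)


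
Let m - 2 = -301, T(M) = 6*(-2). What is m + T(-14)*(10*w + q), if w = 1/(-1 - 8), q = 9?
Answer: -1181/3 ≈ -393.67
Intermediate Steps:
T(M) = -12
w = -⅑ (w = 1/(-9) = -⅑ ≈ -0.11111)
m = -299 (m = 2 - 301 = -299)
m + T(-14)*(10*w + q) = -299 - 12*(10*(-⅑) + 9) = -299 - 12*(-10/9 + 9) = -299 - 12*71/9 = -299 - 284/3 = -1181/3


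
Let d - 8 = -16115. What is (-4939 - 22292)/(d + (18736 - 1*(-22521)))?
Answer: -27231/25150 ≈ -1.0827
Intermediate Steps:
d = -16107 (d = 8 - 16115 = -16107)
(-4939 - 22292)/(d + (18736 - 1*(-22521))) = (-4939 - 22292)/(-16107 + (18736 - 1*(-22521))) = -27231/(-16107 + (18736 + 22521)) = -27231/(-16107 + 41257) = -27231/25150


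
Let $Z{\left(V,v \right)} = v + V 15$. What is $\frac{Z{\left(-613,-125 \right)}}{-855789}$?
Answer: $\frac{9320}{855789} \approx 0.010891$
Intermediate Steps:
$Z{\left(V,v \right)} = v + 15 V$
$\frac{Z{\left(-613,-125 \right)}}{-855789} = \frac{-125 + 15 \left(-613\right)}{-855789} = \left(-125 - 9195\right) \left(- \frac{1}{855789}\right) = \left(-9320\right) \left(- \frac{1}{855789}\right) = \frac{9320}{855789}$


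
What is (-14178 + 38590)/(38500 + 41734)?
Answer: 12206/40117 ≈ 0.30426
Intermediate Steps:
(-14178 + 38590)/(38500 + 41734) = 24412/80234 = 24412*(1/80234) = 12206/40117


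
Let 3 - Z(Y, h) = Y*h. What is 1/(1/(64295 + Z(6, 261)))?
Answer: 62732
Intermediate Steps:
Z(Y, h) = 3 - Y*h
1/(1/(64295 + Z(6, 261))) = 1/(1/(64295 + (3 - 1*6*261))) = 1/(1/(64295 + (3 - 1566))) = 1/(1/(64295 - 1563)) = 1/(1/62732) = 62732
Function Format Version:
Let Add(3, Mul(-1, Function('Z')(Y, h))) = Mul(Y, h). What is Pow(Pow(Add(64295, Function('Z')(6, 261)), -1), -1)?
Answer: 62732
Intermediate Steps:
Function('Z')(Y, h) = Add(3, Mul(-1, Y, h)) (Function('Z')(Y, h) = Add(3, Mul(-1, Mul(Y, h))) = Add(3, Mul(-1, Y, h)))
Pow(Pow(Add(64295, Function('Z')(6, 261)), -1), -1) = Pow(Pow(Add(64295, Add(3, Mul(-1, 6, 261))), -1), -1) = Pow(Pow(Add(64295, Add(3, -1566)), -1), -1) = Pow(Pow(Add(64295, -1563), -1), -1) = Pow(Pow(62732, -1), -1) = Pow(Rational(1, 62732), -1) = 62732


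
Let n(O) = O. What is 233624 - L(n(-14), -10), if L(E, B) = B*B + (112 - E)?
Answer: 233398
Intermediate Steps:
L(E, B) = 112 + B**2 - E (L(E, B) = B**2 + (112 - E) = 112 + B**2 - E)
233624 - L(n(-14), -10) = 233624 - (112 + (-10)**2 - 1*(-14)) = 233624 - (112 + 100 + 14) = 233624 - 1*226 = 233624 - 226 = 233398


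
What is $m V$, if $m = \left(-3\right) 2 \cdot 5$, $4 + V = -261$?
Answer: $7950$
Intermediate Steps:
$V = -265$ ($V = -4 - 261 = -265$)
$m = -30$ ($m = \left(-6\right) 5 = -30$)
$m V = \left(-30\right) \left(-265\right) = 7950$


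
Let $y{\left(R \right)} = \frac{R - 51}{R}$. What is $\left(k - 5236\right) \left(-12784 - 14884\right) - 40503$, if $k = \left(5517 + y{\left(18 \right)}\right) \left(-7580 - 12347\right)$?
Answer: $\frac{9122634362173}{3} \approx 3.0409 \cdot 10^{12}$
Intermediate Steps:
$y{\left(R \right)} = \frac{-51 + R}{R}$
$k = - \frac{659404357}{6}$ ($k = \left(5517 + \frac{-51 + 18}{18}\right) \left(-7580 - 12347\right) = \left(5517 + \frac{1}{18} \left(-33\right)\right) \left(-19927\right) = \left(5517 - \frac{11}{6}\right) \left(-19927\right) = \frac{33091}{6} \left(-19927\right) = - \frac{659404357}{6} \approx -1.099 \cdot 10^{8}$)
$\left(k - 5236\right) \left(-12784 - 14884\right) - 40503 = \left(- \frac{659404357}{6} - 5236\right) \left(-12784 - 14884\right) - 40503 = \left(- \frac{659435773}{6}\right) \left(-27668\right) - 40503 = \frac{9122634483682}{3} - 40503 = \frac{9122634362173}{3}$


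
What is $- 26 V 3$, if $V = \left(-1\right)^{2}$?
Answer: $-78$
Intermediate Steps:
$V = 1$
$- 26 V 3 = \left(-26\right) 1 \cdot 3 = \left(-26\right) 3 = -78$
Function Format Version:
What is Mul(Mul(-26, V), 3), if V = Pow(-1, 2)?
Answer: -78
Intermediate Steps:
V = 1
Mul(Mul(-26, V), 3) = Mul(Mul(-26, 1), 3) = Mul(-26, 3) = -78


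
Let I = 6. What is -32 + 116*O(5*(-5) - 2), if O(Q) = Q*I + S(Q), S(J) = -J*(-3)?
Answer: -28220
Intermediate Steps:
S(J) = 3*J
O(Q) = 9*Q (O(Q) = Q*6 + 3*Q = 6*Q + 3*Q = 9*Q)
-32 + 116*O(5*(-5) - 2) = -32 + 116*(9*(5*(-5) - 2)) = -32 + 116*(9*(-25 - 2)) = -32 + 116*(9*(-27)) = -32 + 116*(-243) = -32 - 28188 = -28220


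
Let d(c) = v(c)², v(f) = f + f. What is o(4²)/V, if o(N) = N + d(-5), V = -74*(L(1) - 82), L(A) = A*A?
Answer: 58/2997 ≈ 0.019353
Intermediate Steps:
v(f) = 2*f
L(A) = A²
d(c) = 4*c² (d(c) = (2*c)² = 4*c²)
V = 5994 (V = -74*(1² - 82) = -74*(1 - 82) = -74*(-81) = 5994)
o(N) = 100 + N (o(N) = N + 4*(-5)² = N + 4*25 = N + 100 = 100 + N)
o(4²)/V = (100 + 4²)/5994 = (100 + 16)*(1/5994) = 116*(1/5994) = 58/2997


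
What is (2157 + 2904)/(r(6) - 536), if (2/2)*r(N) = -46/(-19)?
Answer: -96159/10138 ≈ -9.4850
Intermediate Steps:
r(N) = 46/19 (r(N) = -46/(-19) = -46*(-1/19) = 46/19)
(2157 + 2904)/(r(6) - 536) = (2157 + 2904)/(46/19 - 536) = 5061/(-10138/19) = 5061*(-19/10138) = -96159/10138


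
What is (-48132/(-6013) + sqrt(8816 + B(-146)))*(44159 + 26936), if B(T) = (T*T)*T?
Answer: 488849220/859 + 142190*I*sqrt(775830) ≈ 5.6909e+5 + 1.2524e+8*I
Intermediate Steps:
B(T) = T**3 (B(T) = T**2*T = T**3)
(-48132/(-6013) + sqrt(8816 + B(-146)))*(44159 + 26936) = (-48132/(-6013) + sqrt(8816 + (-146)**3))*(44159 + 26936) = (-48132*(-1/6013) + sqrt(8816 - 3112136))*71095 = (6876/859 + sqrt(-3103320))*71095 = (6876/859 + 2*I*sqrt(775830))*71095 = 488849220/859 + 142190*I*sqrt(775830)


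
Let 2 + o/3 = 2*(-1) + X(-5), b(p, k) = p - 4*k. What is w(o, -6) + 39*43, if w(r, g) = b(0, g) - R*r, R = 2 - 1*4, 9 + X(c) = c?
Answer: 1593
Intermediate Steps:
X(c) = -9 + c
R = -2 (R = 2 - 4 = -2)
o = -54 (o = -6 + 3*(2*(-1) + (-9 - 5)) = -6 + 3*(-2 - 14) = -6 + 3*(-16) = -6 - 48 = -54)
w(r, g) = -4*g + 2*r (w(r, g) = (0 - 4*g) - (-2)*r = -4*g + 2*r)
w(o, -6) + 39*43 = (-4*(-6) + 2*(-54)) + 39*43 = (24 - 108) + 1677 = -84 + 1677 = 1593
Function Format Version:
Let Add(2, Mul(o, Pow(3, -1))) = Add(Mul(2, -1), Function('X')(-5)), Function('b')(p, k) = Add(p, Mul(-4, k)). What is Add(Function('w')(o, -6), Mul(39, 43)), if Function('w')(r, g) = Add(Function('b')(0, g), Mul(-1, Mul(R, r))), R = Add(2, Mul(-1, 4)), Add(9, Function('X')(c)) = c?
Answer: 1593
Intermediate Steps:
Function('X')(c) = Add(-9, c)
R = -2 (R = Add(2, -4) = -2)
o = -54 (o = Add(-6, Mul(3, Add(Mul(2, -1), Add(-9, -5)))) = Add(-6, Mul(3, Add(-2, -14))) = Add(-6, Mul(3, -16)) = Add(-6, -48) = -54)
Function('w')(r, g) = Add(Mul(-4, g), Mul(2, r)) (Function('w')(r, g) = Add(Add(0, Mul(-4, g)), Mul(-1, Mul(-2, r))) = Add(Mul(-4, g), Mul(2, r)))
Add(Function('w')(o, -6), Mul(39, 43)) = Add(Add(Mul(-4, -6), Mul(2, -54)), Mul(39, 43)) = Add(Add(24, -108), 1677) = Add(-84, 1677) = 1593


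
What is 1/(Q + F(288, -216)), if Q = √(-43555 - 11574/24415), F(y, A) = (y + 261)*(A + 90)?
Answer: -1688883210/116827870575439 - I*√25963079439085/116827870575439 ≈ -1.4456e-5 - 4.3615e-8*I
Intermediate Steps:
F(y, A) = (90 + A)*(261 + y) (F(y, A) = (261 + y)*(90 + A) = (90 + A)*(261 + y))
Q = I*√25963079439085/24415 (Q = √(-43555 - 11574*1/24415) = √(-43555 - 11574/24415) = √(-1063406899/24415) = I*√25963079439085/24415 ≈ 208.7*I)
1/(Q + F(288, -216)) = 1/(I*√25963079439085/24415 + (23490 + 90*288 + 261*(-216) - 216*288)) = 1/(I*√25963079439085/24415 + (23490 + 25920 - 56376 - 62208)) = 1/(I*√25963079439085/24415 - 69174) = 1/(-69174 + I*√25963079439085/24415)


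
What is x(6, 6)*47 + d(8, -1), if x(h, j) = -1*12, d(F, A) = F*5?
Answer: -524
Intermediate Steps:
d(F, A) = 5*F
x(h, j) = -12
x(6, 6)*47 + d(8, -1) = -12*47 + 5*8 = -564 + 40 = -524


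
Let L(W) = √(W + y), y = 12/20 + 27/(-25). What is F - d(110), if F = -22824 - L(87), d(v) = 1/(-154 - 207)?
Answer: -8239463/361 - √2163/5 ≈ -22833.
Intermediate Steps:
d(v) = -1/361 (d(v) = 1/(-361) = -1/361)
y = -12/25 (y = 12*(1/20) + 27*(-1/25) = ⅗ - 27/25 = -12/25 ≈ -0.48000)
L(W) = √(-12/25 + W) (L(W) = √(W - 12/25) = √(-12/25 + W))
F = -22824 - √2163/5 (F = -22824 - √(-12 + 25*87)/5 = -22824 - √(-12 + 2175)/5 = -22824 - √2163/5 ≈ -22833.)
F - d(110) = (-22824 - √2163/5) - 1*(-1/361) = (-22824 - √2163/5) + 1/361 = -8239463/361 - √2163/5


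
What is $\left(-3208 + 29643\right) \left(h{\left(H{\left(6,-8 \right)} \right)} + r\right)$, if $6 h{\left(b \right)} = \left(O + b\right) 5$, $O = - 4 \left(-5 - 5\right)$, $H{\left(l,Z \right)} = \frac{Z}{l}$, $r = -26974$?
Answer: $- \frac{6409853060}{9} \approx -7.1221 \cdot 10^{8}$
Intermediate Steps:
$O = 40$ ($O = \left(-4\right) \left(-10\right) = 40$)
$h{\left(b \right)} = \frac{100}{3} + \frac{5 b}{6}$ ($h{\left(b \right)} = \frac{\left(40 + b\right) 5}{6} = \frac{200 + 5 b}{6} = \frac{100}{3} + \frac{5 b}{6}$)
$\left(-3208 + 29643\right) \left(h{\left(H{\left(6,-8 \right)} \right)} + r\right) = \left(-3208 + 29643\right) \left(\left(\frac{100}{3} + \frac{5 \left(- \frac{8}{6}\right)}{6}\right) - 26974\right) = 26435 \left(\left(\frac{100}{3} + \frac{5 \left(\left(-8\right) \frac{1}{6}\right)}{6}\right) - 26974\right) = 26435 \left(\left(\frac{100}{3} + \frac{5}{6} \left(- \frac{4}{3}\right)\right) - 26974\right) = 26435 \left(\left(\frac{100}{3} - \frac{10}{9}\right) - 26974\right) = 26435 \left(\frac{290}{9} - 26974\right) = 26435 \left(- \frac{242476}{9}\right) = - \frac{6409853060}{9}$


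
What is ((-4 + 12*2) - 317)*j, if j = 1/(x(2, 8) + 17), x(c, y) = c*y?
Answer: -9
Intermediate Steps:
j = 1/33 (j = 1/(2*8 + 17) = 1/(16 + 17) = 1/33 ≈ 0.030303)
((-4 + 12*2) - 317)*j = ((-4 + 12*2) - 317)*(1/33) = ((-4 + 24) - 317)*(1/33) = (20 - 317)*(1/33) = -297*1/33 = -9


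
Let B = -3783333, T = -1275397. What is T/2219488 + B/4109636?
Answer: -3409619904749/2280321946592 ≈ -1.4952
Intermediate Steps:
T/2219488 + B/4109636 = -1275397/2219488 - 3783333/4109636 = -3409619904749/2280321946592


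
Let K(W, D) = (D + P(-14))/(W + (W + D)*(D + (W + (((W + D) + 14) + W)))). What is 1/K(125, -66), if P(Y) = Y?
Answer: -1911/10 ≈ -191.10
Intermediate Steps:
K(W, D) = (-14 + D)/(W + (D + W)*(14 + 2*D + 3*W)) (K(W, D) = (D - 14)/(W + (W + D)*(D + (W + (((W + D) + 14) + W)))) = (-14 + D)/(W + (D + W)*(D + (W + (((D + W) + 14) + W)))) = (-14 + D)/(W + (D + W)*(D + (W + ((14 + D + W) + W)))) = (-14 + D)/(W + (D + W)*(D + (W + (14 + D + 2*W)))) = (-14 + D)/(W + (D + W)*(D + (14 + D + 3*W))) = (-14 + D)/(W + (D + W)*(14 + 2*D + 3*W)))
1/K(125, -66) = 1/((-14 - 66)/(2*(-66)**2 + 3*125**2 + 14*(-66) + 15*125 + 5*(-66)*125)) = 1/(-80/(2*4356 + 3*15625 - 924 + 1875 - 41250)) = 1/(-80/(8712 + 46875 - 924 + 1875 - 41250)) = 1/(-80/15288) = 1/((1/15288)*(-80)) = 1/(-10/1911) = -1911/10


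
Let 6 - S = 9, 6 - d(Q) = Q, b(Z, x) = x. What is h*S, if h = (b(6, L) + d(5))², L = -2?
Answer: -3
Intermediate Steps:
d(Q) = 6 - Q
S = -3 (S = 6 - 1*9 = 6 - 9 = -3)
h = 1 (h = (-2 + (6 - 1*5))² = (-2 + (6 - 5))² = (-2 + 1)² = (-1)² = 1)
h*S = 1*(-3) = -3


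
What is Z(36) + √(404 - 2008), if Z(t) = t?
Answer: 36 + 2*I*√401 ≈ 36.0 + 40.05*I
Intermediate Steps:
Z(36) + √(404 - 2008) = 36 + √(404 - 2008) = 36 + √(-1604) = 36 + 2*I*√401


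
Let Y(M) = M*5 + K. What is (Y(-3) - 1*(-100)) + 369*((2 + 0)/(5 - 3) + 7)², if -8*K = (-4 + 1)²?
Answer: 189599/8 ≈ 23700.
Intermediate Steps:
K = -9/8 (K = -(-4 + 1)²/8 = -⅛*(-3)² = -⅛*9 = -9/8 ≈ -1.1250)
Y(M) = -9/8 + 5*M (Y(M) = M*5 - 9/8 = 5*M - 9/8 = -9/8 + 5*M)
(Y(-3) - 1*(-100)) + 369*((2 + 0)/(5 - 3) + 7)² = ((-9/8 + 5*(-3)) - 1*(-100)) + 369*((2 + 0)/(5 - 3) + 7)² = ((-9/8 - 15) + 100) + 369*(2/2 + 7)² = (-129/8 + 100) + 369*(2*(½) + 7)² = 671/8 + 369*(1 + 7)² = 671/8 + 369*8² = 671/8 + 369*64 = 671/8 + 23616 = 189599/8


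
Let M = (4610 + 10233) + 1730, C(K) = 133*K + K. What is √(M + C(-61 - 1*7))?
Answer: 3*√829 ≈ 86.377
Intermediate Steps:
C(K) = 134*K
M = 16573 (M = 14843 + 1730 = 16573)
√(M + C(-61 - 1*7)) = √(16573 + 134*(-61 - 1*7)) = √(16573 + 134*(-61 - 7)) = √(16573 + 134*(-68)) = √(16573 - 9112) = √7461 = 3*√829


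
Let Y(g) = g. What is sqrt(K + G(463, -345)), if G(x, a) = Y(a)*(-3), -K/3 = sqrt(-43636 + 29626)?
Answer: sqrt(1035 - 3*I*sqrt(14010)) ≈ 32.628 - 5.4415*I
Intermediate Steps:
K = -3*I*sqrt(14010) (K = -3*sqrt(-43636 + 29626) = -3*I*sqrt(14010) ≈ -355.09*I)
G(x, a) = -3*a (G(x, a) = a*(-3) = -3*a)
sqrt(K + G(463, -345)) = sqrt(-3*I*sqrt(14010) - 3*(-345)) = sqrt(-3*I*sqrt(14010) + 1035) = sqrt(1035 - 3*I*sqrt(14010))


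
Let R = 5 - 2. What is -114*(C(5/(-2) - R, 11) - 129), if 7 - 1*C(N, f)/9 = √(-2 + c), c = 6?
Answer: 9576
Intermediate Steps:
R = 3
C(N, f) = 45 (C(N, f) = 63 - 9*√(-2 + 6) = 63 - 9*√4 = 63 - 9*2 = 63 - 18 = 45)
-114*(C(5/(-2) - R, 11) - 129) = -114*(45 - 129) = -114*(-84) = 9576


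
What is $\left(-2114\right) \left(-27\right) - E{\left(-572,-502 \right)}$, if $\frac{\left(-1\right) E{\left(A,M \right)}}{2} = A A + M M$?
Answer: $1215454$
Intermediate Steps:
$E{\left(A,M \right)} = - 2 A^{2} - 2 M^{2}$ ($E{\left(A,M \right)} = - 2 \left(A A + M M\right) = - 2 \left(A^{2} + M^{2}\right) = - 2 A^{2} - 2 M^{2}$)
$\left(-2114\right) \left(-27\right) - E{\left(-572,-502 \right)} = \left(-2114\right) \left(-27\right) - \left(- 2 \left(-572\right)^{2} - 2 \left(-502\right)^{2}\right) = 57078 - \left(\left(-2\right) 327184 - 504008\right) = 57078 - \left(-654368 - 504008\right) = 57078 - -1158376 = 57078 + 1158376 = 1215454$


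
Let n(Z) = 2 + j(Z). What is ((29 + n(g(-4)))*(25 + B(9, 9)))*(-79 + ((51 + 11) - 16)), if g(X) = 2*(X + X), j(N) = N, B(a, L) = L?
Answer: -16830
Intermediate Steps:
g(X) = 4*X (g(X) = 2*(2*X) = 4*X)
n(Z) = 2 + Z
((29 + n(g(-4)))*(25 + B(9, 9)))*(-79 + ((51 + 11) - 16)) = ((29 + (2 + 4*(-4)))*(25 + 9))*(-79 + ((51 + 11) - 16)) = ((29 + (2 - 16))*34)*(-79 + (62 - 16)) = ((29 - 14)*34)*(-79 + 46) = (15*34)*(-33) = 510*(-33) = -16830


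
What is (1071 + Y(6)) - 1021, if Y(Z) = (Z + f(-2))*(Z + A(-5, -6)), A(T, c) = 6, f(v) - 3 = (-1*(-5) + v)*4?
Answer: 302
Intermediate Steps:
f(v) = 23 + 4*v (f(v) = 3 + (-1*(-5) + v)*4 = 3 + (5 + v)*4 = 3 + (20 + 4*v) = 23 + 4*v)
Y(Z) = (6 + Z)*(15 + Z) (Y(Z) = (Z + (23 + 4*(-2)))*(Z + 6) = (Z + (23 - 8))*(6 + Z) = (Z + 15)*(6 + Z) = (15 + Z)*(6 + Z) = (6 + Z)*(15 + Z))
(1071 + Y(6)) - 1021 = (1071 + (90 + 6² + 21*6)) - 1021 = (1071 + (90 + 36 + 126)) - 1021 = (1071 + 252) - 1021 = 1323 - 1021 = 302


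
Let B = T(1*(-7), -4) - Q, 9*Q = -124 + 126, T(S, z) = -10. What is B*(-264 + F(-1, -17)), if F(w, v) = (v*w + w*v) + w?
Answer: 7084/3 ≈ 2361.3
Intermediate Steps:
Q = 2/9 (Q = (-124 + 126)/9 = (⅑)*2 = 2/9 ≈ 0.22222)
F(w, v) = w + 2*v*w (F(w, v) = (v*w + v*w) + w = 2*v*w + w = w + 2*v*w)
B = -92/9 (B = -10 - 1*2/9 = -10 - 2/9 = -92/9 ≈ -10.222)
B*(-264 + F(-1, -17)) = -92*(-264 - (1 + 2*(-17)))/9 = -92*(-264 - (1 - 34))/9 = -92*(-264 - 1*(-33))/9 = -92*(-264 + 33)/9 = -92/9*(-231) = 7084/3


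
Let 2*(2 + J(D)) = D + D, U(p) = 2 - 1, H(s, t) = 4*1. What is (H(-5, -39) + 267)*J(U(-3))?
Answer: -271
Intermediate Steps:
H(s, t) = 4
U(p) = 1
J(D) = -2 + D (J(D) = -2 + (D + D)/2 = -2 + (2*D)/2 = -2 + D)
(H(-5, -39) + 267)*J(U(-3)) = (4 + 267)*(-2 + 1) = 271*(-1) = -271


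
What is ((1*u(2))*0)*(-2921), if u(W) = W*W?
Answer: 0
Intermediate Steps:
u(W) = W²
((1*u(2))*0)*(-2921) = ((1*2²)*0)*(-2921) = ((1*4)*0)*(-2921) = (4*0)*(-2921) = 0*(-2921) = 0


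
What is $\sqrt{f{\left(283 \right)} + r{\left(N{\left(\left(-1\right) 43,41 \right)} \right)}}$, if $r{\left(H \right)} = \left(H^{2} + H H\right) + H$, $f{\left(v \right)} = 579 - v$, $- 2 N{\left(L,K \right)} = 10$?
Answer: $\sqrt{341} \approx 18.466$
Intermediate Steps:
$N{\left(L,K \right)} = -5$ ($N{\left(L,K \right)} = \left(- \frac{1}{2}\right) 10 = -5$)
$r{\left(H \right)} = H + 2 H^{2}$ ($r{\left(H \right)} = \left(H^{2} + H^{2}\right) + H = 2 H^{2} + H = H + 2 H^{2}$)
$\sqrt{f{\left(283 \right)} + r{\left(N{\left(\left(-1\right) 43,41 \right)} \right)}} = \sqrt{\left(579 - 283\right) - 5 \left(1 + 2 \left(-5\right)\right)} = \sqrt{\left(579 - 283\right) - 5 \left(1 - 10\right)} = \sqrt{296 - -45} = \sqrt{296 + 45} = \sqrt{341}$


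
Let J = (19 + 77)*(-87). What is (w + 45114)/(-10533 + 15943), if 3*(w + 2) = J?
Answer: 21164/2705 ≈ 7.8240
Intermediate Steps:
J = -8352 (J = 96*(-87) = -8352)
w = -2786 (w = -2 + (⅓)*(-8352) = -2 - 2784 = -2786)
(w + 45114)/(-10533 + 15943) = (-2786 + 45114)/(-10533 + 15943) = 42328/5410 = 42328*(1/5410) = 21164/2705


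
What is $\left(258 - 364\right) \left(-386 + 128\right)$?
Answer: $27348$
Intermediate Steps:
$\left(258 - 364\right) \left(-386 + 128\right) = \left(-106\right) \left(-258\right) = 27348$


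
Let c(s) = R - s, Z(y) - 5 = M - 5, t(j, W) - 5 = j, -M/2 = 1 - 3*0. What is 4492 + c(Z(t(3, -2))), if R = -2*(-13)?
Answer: 4520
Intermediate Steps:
M = -2 (M = -2*(1 - 3*0) = -2*(1 + 0) = -2*1 = -2)
t(j, W) = 5 + j
R = 26
Z(y) = -2 (Z(y) = 5 + (-2 - 5) = 5 - 7 = -2)
c(s) = 26 - s
4492 + c(Z(t(3, -2))) = 4492 + (26 - 1*(-2)) = 4492 + (26 + 2) = 4492 + 28 = 4520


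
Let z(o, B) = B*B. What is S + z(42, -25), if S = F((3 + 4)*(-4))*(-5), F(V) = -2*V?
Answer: 345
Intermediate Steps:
z(o, B) = B**2
S = -280 (S = -2*(3 + 4)*(-4)*(-5) = -14*(-4)*(-5) = -2*(-28)*(-5) = 56*(-5) = -280)
S + z(42, -25) = -280 + (-25)**2 = -280 + 625 = 345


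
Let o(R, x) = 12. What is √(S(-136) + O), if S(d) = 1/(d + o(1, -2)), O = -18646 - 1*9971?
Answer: I*√110003779/62 ≈ 169.17*I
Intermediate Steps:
O = -28617 (O = -18646 - 9971 = -28617)
S(d) = 1/(12 + d) (S(d) = 1/(d + 12) = 1/(12 + d))
√(S(-136) + O) = √(1/(12 - 136) - 28617) = √(1/(-124) - 28617) = √(-1/124 - 28617) = √(-3548509/124) = I*√110003779/62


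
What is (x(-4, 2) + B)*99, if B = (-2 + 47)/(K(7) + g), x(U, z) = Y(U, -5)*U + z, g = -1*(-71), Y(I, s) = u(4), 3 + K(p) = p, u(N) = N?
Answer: -6633/5 ≈ -1326.6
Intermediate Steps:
K(p) = -3 + p
Y(I, s) = 4
g = 71
x(U, z) = z + 4*U (x(U, z) = 4*U + z = z + 4*U)
B = 3/5 (B = (-2 + 47)/((-3 + 7) + 71) = 45/(4 + 71) = 45/75 = 45*(1/75) = 3/5 ≈ 0.60000)
(x(-4, 2) + B)*99 = ((2 + 4*(-4)) + 3/5)*99 = ((2 - 16) + 3/5)*99 = (-14 + 3/5)*99 = -67/5*99 = -6633/5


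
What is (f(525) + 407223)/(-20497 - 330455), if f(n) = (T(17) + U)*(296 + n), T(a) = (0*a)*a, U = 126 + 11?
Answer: -129925/87738 ≈ -1.4808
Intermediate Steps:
U = 137
T(a) = 0 (T(a) = 0*a = 0)
f(n) = 40552 + 137*n (f(n) = (0 + 137)*(296 + n) = 137*(296 + n) = 40552 + 137*n)
(f(525) + 407223)/(-20497 - 330455) = ((40552 + 137*525) + 407223)/(-20497 - 330455) = ((40552 + 71925) + 407223)/(-350952) = (112477 + 407223)*(-1/350952) = 519700*(-1/350952) = -129925/87738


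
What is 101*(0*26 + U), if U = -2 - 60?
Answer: -6262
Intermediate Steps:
U = -62
101*(0*26 + U) = 101*(0*26 - 62) = 101*(0 - 62) = 101*(-62) = -6262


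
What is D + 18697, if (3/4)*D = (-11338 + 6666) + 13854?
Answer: 92819/3 ≈ 30940.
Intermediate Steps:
D = 36728/3 (D = 4*((-11338 + 6666) + 13854)/3 = 4*(-4672 + 13854)/3 = (4/3)*9182 = 36728/3 ≈ 12243.)
D + 18697 = 36728/3 + 18697 = 92819/3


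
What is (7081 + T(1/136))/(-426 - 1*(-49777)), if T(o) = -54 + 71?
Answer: 7098/49351 ≈ 0.14383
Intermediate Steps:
T(o) = 17
(7081 + T(1/136))/(-426 - 1*(-49777)) = (7081 + 17)/(-426 - 1*(-49777)) = 7098/(-426 + 49777) = 7098/49351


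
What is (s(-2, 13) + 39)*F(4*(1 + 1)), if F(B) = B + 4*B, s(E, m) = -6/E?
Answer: 1680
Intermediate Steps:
F(B) = 5*B
(s(-2, 13) + 39)*F(4*(1 + 1)) = (-6/(-2) + 39)*(5*(4*(1 + 1))) = (-6*(-½) + 39)*(5*(4*2)) = (3 + 39)*(5*8) = 42*40 = 1680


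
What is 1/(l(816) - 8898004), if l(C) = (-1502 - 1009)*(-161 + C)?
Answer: -1/10542709 ≈ -9.4852e-8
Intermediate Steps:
l(C) = 404271 - 2511*C (l(C) = -2511*(-161 + C) = 404271 - 2511*C)
1/(l(816) - 8898004) = 1/((404271 - 2511*816) - 8898004) = 1/((404271 - 2048976) - 8898004) = 1/(-1644705 - 8898004) = 1/(-10542709) = -1/10542709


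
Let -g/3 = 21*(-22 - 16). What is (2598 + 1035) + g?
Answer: 6027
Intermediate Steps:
g = 2394 (g = -63*(-22 - 16) = -63*(-38) = -3*(-798) = 2394)
(2598 + 1035) + g = (2598 + 1035) + 2394 = 3633 + 2394 = 6027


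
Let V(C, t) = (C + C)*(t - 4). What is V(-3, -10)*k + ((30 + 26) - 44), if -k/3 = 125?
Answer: -31488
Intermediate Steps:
V(C, t) = 2*C*(-4 + t) (V(C, t) = (2*C)*(-4 + t) = 2*C*(-4 + t))
k = -375 (k = -3*125 = -375)
V(-3, -10)*k + ((30 + 26) - 44) = (2*(-3)*(-4 - 10))*(-375) + ((30 + 26) - 44) = (2*(-3)*(-14))*(-375) + (56 - 44) = 84*(-375) + 12 = -31500 + 12 = -31488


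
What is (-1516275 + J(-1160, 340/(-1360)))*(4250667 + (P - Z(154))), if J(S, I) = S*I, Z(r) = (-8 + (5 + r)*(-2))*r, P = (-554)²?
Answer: -6985335975195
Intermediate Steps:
P = 306916
Z(r) = r*(-18 - 2*r) (Z(r) = (-8 + (-10 - 2*r))*r = (-18 - 2*r)*r = r*(-18 - 2*r))
J(S, I) = I*S
(-1516275 + J(-1160, 340/(-1360)))*(4250667 + (P - Z(154))) = (-1516275 + (340/(-1360))*(-1160))*(4250667 + (306916 - (-2)*154*(9 + 154))) = (-1516275 + (340*(-1/1360))*(-1160))*(4250667 + (306916 - (-2)*154*163)) = (-1516275 - ¼*(-1160))*(4250667 + (306916 - 1*(-50204))) = (-1516275 + 290)*(4250667 + (306916 + 50204)) = -1515985*(4250667 + 357120) = -1515985*4607787 = -6985335975195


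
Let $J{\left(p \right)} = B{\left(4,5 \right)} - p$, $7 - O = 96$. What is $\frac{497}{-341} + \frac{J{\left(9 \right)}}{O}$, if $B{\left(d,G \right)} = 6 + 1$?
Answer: $- \frac{43551}{30349} \approx -1.435$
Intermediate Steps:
$B{\left(d,G \right)} = 7$
$O = -89$ ($O = 7 - 96 = -89$)
$J{\left(p \right)} = 7 - p$
$\frac{497}{-341} + \frac{J{\left(9 \right)}}{O} = \frac{497}{-341} + \frac{7 - 9}{-89} = 497 \left(- \frac{1}{341}\right) + \left(7 - 9\right) \left(- \frac{1}{89}\right) = - \frac{497}{341} - - \frac{2}{89} = - \frac{497}{341} + \frac{2}{89} = - \frac{43551}{30349}$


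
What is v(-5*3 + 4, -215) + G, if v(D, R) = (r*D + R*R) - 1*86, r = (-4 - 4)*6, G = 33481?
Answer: 80148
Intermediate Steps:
r = -48 (r = -8*6 = -48)
v(D, R) = -86 + R² - 48*D (v(D, R) = (-48*D + R*R) - 1*86 = (-48*D + R²) - 86 = (R² - 48*D) - 86 = -86 + R² - 48*D)
v(-5*3 + 4, -215) + G = (-86 + (-215)² - 48*(-5*3 + 4)) + 33481 = (-86 + 46225 - 48*(-15 + 4)) + 33481 = (-86 + 46225 - 48*(-11)) + 33481 = (-86 + 46225 + 528) + 33481 = 46667 + 33481 = 80148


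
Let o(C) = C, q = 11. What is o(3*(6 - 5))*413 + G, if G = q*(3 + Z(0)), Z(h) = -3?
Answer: 1239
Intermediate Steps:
G = 0 (G = 11*(3 - 3) = 11*0 = 0)
o(3*(6 - 5))*413 + G = (3*(6 - 5))*413 + 0 = (3*1)*413 + 0 = 3*413 + 0 = 1239 + 0 = 1239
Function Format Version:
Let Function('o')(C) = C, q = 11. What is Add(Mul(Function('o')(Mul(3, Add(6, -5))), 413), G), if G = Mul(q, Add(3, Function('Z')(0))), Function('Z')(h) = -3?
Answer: 1239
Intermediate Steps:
G = 0 (G = Mul(11, Add(3, -3)) = Mul(11, 0) = 0)
Add(Mul(Function('o')(Mul(3, Add(6, -5))), 413), G) = Add(Mul(Mul(3, Add(6, -5)), 413), 0) = Add(Mul(Mul(3, 1), 413), 0) = Add(Mul(3, 413), 0) = Add(1239, 0) = 1239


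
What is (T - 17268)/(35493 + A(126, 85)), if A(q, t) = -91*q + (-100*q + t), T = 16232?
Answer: -259/2878 ≈ -0.089993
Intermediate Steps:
A(q, t) = t - 191*q (A(q, t) = -91*q + (t - 100*q) = t - 191*q)
(T - 17268)/(35493 + A(126, 85)) = (16232 - 17268)/(35493 + (85 - 191*126)) = -1036/(35493 + (85 - 24066)) = -1036/(35493 - 23981) = -1036/11512 = -1036*1/11512 = -259/2878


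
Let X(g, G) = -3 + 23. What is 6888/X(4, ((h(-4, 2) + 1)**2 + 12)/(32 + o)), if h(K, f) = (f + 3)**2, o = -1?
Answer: 1722/5 ≈ 344.40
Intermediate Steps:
h(K, f) = (3 + f)**2
X(g, G) = 20
6888/X(4, ((h(-4, 2) + 1)**2 + 12)/(32 + o)) = 6888/20 = 6888*(1/20) = 1722/5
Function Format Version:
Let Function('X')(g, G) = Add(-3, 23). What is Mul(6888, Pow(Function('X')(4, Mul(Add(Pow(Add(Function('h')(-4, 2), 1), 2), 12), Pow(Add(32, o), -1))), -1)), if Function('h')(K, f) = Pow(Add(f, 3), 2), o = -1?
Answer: Rational(1722, 5) ≈ 344.40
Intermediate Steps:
Function('h')(K, f) = Pow(Add(3, f), 2)
Function('X')(g, G) = 20
Mul(6888, Pow(Function('X')(4, Mul(Add(Pow(Add(Function('h')(-4, 2), 1), 2), 12), Pow(Add(32, o), -1))), -1)) = Mul(6888, Pow(20, -1)) = Mul(6888, Rational(1, 20)) = Rational(1722, 5)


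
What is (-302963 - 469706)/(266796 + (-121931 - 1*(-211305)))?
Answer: -772669/356170 ≈ -2.1694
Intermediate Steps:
(-302963 - 469706)/(266796 + (-121931 - 1*(-211305))) = -772669/(266796 + (-121931 + 211305)) = -772669/(266796 + 89374) = -772669/356170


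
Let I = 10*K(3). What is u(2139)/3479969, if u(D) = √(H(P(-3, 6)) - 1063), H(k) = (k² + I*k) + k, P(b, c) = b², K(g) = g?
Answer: I*√703/3479969 ≈ 7.6191e-6*I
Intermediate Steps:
I = 30 (I = 10*3 = 30)
H(k) = k² + 31*k (H(k) = (k² + 30*k) + k = k² + 31*k)
u(D) = I*√703 (u(D) = √((-3)²*(31 + (-3)²) - 1063) = √(9*(31 + 9) - 1063) = √(9*40 - 1063) = √(360 - 1063) = √(-703) = I*√703)
u(2139)/3479969 = (I*√703)/3479969 = (I*√703)*(1/3479969) = I*√703/3479969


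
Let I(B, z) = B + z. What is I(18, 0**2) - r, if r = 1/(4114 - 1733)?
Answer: 42857/2381 ≈ 18.000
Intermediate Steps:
r = 1/2381 ≈ 0.00041999
I(18, 0**2) - r = (18 + 0**2) - 1*1/2381 = (18 + 0) - 1/2381 = 18 - 1/2381 = 42857/2381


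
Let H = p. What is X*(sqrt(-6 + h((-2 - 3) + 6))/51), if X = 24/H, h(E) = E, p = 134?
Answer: 4*I*sqrt(5)/1139 ≈ 0.0078527*I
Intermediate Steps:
H = 134
X = 12/67 (X = 24/134 = 24*(1/134) = 12/67 ≈ 0.17910)
X*(sqrt(-6 + h((-2 - 3) + 6))/51) = 12*(sqrt(-6 + ((-2 - 3) + 6))/51)/67 = 12*(sqrt(-6 + (-5 + 6))*(1/51))/67 = 12*(sqrt(-6 + 1)*(1/51))/67 = 12*(sqrt(-5)*(1/51))/67 = 12*((I*sqrt(5))*(1/51))/67 = 12*(I*sqrt(5)/51)/67 = 4*I*sqrt(5)/1139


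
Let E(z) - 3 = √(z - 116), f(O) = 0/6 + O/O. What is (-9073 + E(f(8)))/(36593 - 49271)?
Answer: 4535/6339 - I*√115/12678 ≈ 0.71541 - 0.00084586*I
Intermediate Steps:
f(O) = 1 (f(O) = 0*(⅙) + 1 = 0 + 1 = 1)
E(z) = 3 + √(-116 + z) (E(z) = 3 + √(z - 116) = 3 + √(-116 + z))
(-9073 + E(f(8)))/(36593 - 49271) = (-9073 + (3 + √(-116 + 1)))/(36593 - 49271) = (-9073 + (3 + √(-115)))/(-12678) = (-9073 + (3 + I*√115))*(-1/12678) = (-9070 + I*√115)*(-1/12678) = 4535/6339 - I*√115/12678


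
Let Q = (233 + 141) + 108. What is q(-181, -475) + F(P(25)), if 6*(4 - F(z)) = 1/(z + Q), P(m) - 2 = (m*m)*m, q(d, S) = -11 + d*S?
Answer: 8309151071/96654 ≈ 85968.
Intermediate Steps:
Q = 482 (Q = 374 + 108 = 482)
q(d, S) = -11 + S*d
P(m) = 2 + m³ (P(m) = 2 + (m*m)*m = 2 + m²*m = 2 + m³)
F(z) = 4 - 1/(6*(482 + z)) (F(z) = 4 - 1/(6*(z + 482)) = 4 - 1/(6*(482 + z)))
q(-181, -475) + F(P(25)) = (-11 - 475*(-181)) + (11567 + 24*(2 + 25³))/(6*(482 + (2 + 25³))) = (-11 + 85975) + (11567 + 24*(2 + 15625))/(6*(482 + (2 + 15625))) = 85964 + (11567 + 24*15627)/(6*(482 + 15627)) = 85964 + (⅙)*(11567 + 375048)/16109 = 85964 + (⅙)*(1/16109)*386615 = 85964 + 386615/96654 = 8309151071/96654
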